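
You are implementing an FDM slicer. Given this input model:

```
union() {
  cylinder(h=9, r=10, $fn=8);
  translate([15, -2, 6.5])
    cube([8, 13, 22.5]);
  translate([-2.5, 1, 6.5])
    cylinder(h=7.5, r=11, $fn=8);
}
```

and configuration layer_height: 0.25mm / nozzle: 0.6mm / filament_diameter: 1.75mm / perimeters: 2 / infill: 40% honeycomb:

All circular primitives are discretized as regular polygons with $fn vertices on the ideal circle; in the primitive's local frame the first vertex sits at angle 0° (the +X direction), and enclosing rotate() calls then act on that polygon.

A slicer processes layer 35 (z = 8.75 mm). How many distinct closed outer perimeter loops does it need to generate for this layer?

At z = 8.75 mm: the r=10 cylinder contributes a regular 8-gon of circumradius 10; the 8×13 cube at (15, -2) contributes its full rectangle; the r=11 cylinder at (-2.5, 1) contributes a regular 8-gon of circumradius 11; Combining (union): the regions partially overlap (shared area 254.16 mm²), so overlapping operands fuse into one piece — 2 connected regions. The result has 2 disconnected regions.

2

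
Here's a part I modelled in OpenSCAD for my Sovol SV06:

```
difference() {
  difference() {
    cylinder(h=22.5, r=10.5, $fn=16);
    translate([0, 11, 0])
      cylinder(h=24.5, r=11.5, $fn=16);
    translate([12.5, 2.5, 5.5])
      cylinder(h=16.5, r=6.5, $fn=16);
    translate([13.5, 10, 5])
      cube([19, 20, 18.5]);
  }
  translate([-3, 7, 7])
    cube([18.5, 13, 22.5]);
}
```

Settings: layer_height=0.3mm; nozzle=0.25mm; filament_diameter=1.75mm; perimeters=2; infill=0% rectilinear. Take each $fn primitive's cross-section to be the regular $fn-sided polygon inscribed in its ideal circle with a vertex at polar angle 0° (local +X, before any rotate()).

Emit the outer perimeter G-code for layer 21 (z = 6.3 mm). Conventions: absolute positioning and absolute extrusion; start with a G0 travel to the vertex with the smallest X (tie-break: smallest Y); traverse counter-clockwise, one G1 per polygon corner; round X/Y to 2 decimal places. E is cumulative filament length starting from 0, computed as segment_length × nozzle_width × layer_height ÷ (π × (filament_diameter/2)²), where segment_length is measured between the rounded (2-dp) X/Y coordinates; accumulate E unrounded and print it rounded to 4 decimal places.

G0 X-10.50 Y0.00 Z6.30
G1 X-9.70 Y-4.02 E0.1278
G1 X-7.42 Y-7.42 E0.2555
G1 X-4.02 Y-9.70 E0.3831
G1 X0.00 Y-10.50 E0.5109
G1 X4.02 Y-9.70 E0.6387
G1 X7.42 Y-7.42 E0.7664
G1 X9.70 Y-4.02 E0.8940
G1 X9.83 Y-3.38 E0.9144
G1 X7.90 Y-2.10 E0.9866
G1 X6.49 Y0.01 E1.0657
G1 X6.19 Y1.57 E1.1153
G1 X4.40 Y0.38 E1.1823
G1 X0.00 Y-0.50 E1.3222
G1 X-4.40 Y0.38 E1.4621
G1 X-8.13 Y2.87 E1.6019
G1 X-9.30 Y4.62 E1.6676
G1 X-9.70 Y4.02 E1.6901
G1 X-10.50 Y0.00 E1.8179

At z = 6.3 mm: the r=10.5 cylinder contributes a regular 16-gon of circumradius 10.5; the cylinder at (0, 11): section is a regular 16-gon, circumradius r=11.5; the r=6.5 cylinder at (12.5, 2.5) gives a regular 16-gon of circumradius 6.5 (constant along its height); the 19×20 cube at (13.5, 10) contributes its full rectangle; Taking the first minus the rest: starting from the r=10.5 cylinder, the r=11.5 cylinder at (0, 11) partially overlaps it — only the 141.79 mm² overlap (of its 404.88 mm²) is removed, clipping the outline; the r=6.5 cylinder at (12.5, 2.5) partially overlaps it — only the 19.65 mm² overlap (of its 129.35 mm²) is removed, clipping the outline; the 19×20 cube at (13.5, 10) misses the remaining region (no effect) — 1 connected region; the cube at (-3, 7) does not reach this height (z outside [7, 29.5]); Subtracting the remaining from the first: none of the subtracted shapes is present at this height, so the result so far is unchanged — 1 connected region. The outline is a single polygon with 18 vertices. Extrusion per mm of travel: 0.25 × 0.3 / (π × 0.875²) = 0.031181. Accumulating E over each segment gives final E = 1.8179.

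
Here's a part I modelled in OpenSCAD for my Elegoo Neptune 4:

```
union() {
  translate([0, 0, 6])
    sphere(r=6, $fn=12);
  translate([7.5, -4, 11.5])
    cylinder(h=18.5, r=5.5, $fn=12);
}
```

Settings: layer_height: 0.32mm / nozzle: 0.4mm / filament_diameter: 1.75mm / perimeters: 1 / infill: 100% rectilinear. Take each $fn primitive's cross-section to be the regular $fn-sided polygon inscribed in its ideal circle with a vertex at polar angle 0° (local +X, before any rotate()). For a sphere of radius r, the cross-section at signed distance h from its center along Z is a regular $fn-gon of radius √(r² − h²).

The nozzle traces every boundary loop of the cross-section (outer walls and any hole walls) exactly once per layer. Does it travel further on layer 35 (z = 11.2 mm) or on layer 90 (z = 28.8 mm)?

layer 90 (z = 28.8 mm)

Layer 35 (z = 11.2): the sphere: section is a regular 12-gon, circumradius = √(r²−h²) = √(6²−5.2²) = 2.993 (perimeter = 2·12·2.993·sin(180°/12) = 18.59 mm); the cylinder at (7.5, -4) is absent (z outside [11.5, 30]); Combining (union): only the r=6 sphere is present, so the union is just that shape — boundary = 18.59 mm. So its perimeter = 18.59 mm. Layer 90 (z = 28.8): the sphere does not reach this height (|z−center|=22.800 > r=6); the r=5.5 cylinder at (7.5, -4) contributes a regular 12-gon of circumradius 5.5 (perimeter = 2·12·5.500·sin(180°/12) = 34.16 mm); Combining (union): only the r=5.5 cylinder at (7.5, -4) is present, so the union is just that shape — boundary = 34.16 mm. So its perimeter = 34.16 mm. Layer 90 is larger (34.16 vs 18.59 mm).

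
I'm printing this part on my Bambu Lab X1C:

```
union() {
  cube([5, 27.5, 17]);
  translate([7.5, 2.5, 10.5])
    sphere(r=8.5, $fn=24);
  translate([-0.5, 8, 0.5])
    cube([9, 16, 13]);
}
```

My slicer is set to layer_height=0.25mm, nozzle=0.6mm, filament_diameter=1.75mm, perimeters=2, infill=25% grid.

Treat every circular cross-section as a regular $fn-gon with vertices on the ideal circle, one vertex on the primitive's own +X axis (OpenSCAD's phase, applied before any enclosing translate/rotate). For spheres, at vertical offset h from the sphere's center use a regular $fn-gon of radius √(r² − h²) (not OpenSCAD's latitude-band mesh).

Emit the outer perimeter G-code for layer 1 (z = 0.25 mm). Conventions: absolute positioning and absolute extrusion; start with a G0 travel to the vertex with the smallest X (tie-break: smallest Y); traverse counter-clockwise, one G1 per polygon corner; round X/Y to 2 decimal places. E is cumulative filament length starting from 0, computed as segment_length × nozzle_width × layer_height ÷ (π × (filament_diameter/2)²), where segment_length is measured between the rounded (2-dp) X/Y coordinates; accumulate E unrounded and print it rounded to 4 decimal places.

G0 X0.00 Y0.00 Z0.25
G1 X5.00 Y0.00 E0.3118
G1 X5.00 Y27.50 E2.0268
G1 X0.00 Y27.50 E2.3386
G1 X0.00 Y0.00 E4.0536

At z = 0.25 mm: the cube (footprint 5×27.5) is included at this height; the sphere at (7.5, 2.5) is absent (|z−center|=10.250 > r=8.5); the cube at (-0.5, 8) is not intersected at this z (z outside [0.5, 13.5]); Merging all regions: only the 5×27.5 cube is present, so the union is just that shape — 1 connected region. The outline is a single polygon with 4 vertices. Extrusion per mm of travel: 0.6 × 0.25 / (π × 0.875²) = 0.062363. Accumulating E over each segment gives final E = 4.0536.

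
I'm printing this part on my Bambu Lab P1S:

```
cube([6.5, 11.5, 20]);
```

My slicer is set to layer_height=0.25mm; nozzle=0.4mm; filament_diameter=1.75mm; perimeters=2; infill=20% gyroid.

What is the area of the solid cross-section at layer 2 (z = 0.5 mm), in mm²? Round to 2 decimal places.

At z = 0.5 mm: the cube (footprint 6.5×11.5) is included at this height (area 74.75 mm²). Overall, the cross-section is a single solid region. Net area = 74.75 mm².

74.75 mm²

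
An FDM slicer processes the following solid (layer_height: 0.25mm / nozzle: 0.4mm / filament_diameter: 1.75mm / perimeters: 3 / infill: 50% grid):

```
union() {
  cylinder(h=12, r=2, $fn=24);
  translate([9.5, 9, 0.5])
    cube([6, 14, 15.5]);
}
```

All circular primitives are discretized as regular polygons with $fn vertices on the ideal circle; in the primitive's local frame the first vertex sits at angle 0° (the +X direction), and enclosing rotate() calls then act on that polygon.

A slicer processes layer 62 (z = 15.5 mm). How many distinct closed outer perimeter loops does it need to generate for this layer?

At z = 15.5 mm: the cylinder is absent (z outside [0, 12]); the cube at (9.5, 9) (footprint 6×14) is included at this height; Combining (union): only the 6×14 cube at (9.5, 9) is present, so the union is just that shape — 1 connected region. The result has 1 disconnected region.

1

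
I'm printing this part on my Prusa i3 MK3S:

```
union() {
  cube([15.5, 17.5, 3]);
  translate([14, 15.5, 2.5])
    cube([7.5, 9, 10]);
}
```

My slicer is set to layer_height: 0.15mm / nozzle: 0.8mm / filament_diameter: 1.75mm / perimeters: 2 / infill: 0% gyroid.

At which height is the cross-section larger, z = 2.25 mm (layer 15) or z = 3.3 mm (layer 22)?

layer 15 (z = 2.25 mm)

Layer 15 (z = 2.25): the cube is present — its section is the full 15.5×17.5 rectangle (area 271.25 mm²); the cube at (14, 15.5) is absent (z outside [2.5, 12.5]); Taking the union: only the 15.5×17.5 cube is present, so the union is just that shape — area = 271.25 mm². So its area = 271.25 mm². Layer 22 (z = 3.3): the cube is absent (z outside [0, 3]); the cube at (14, 15.5) (footprint 7.5×9) is included at this height (area 67.50 mm²); Merging all regions: only the 7.5×9 cube at (14, 15.5) is present, so the union is just that shape — area = 67.50 mm². So its area = 67.50 mm². Layer 15 is larger (271.25 vs 67.50 mm²).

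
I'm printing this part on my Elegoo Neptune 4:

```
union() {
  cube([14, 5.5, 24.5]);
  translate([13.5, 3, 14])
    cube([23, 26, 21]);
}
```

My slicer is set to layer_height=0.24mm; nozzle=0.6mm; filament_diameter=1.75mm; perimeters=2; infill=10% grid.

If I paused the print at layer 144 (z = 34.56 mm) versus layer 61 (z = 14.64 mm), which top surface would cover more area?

Layer 144 (z = 34.56): the cube does not reach this height (z outside [0, 24.5]); the cube at (13.5, 3) is present — its section is the full 23×26 rectangle (area 598.00 mm²); Taking the union: only the 23×26 cube at (13.5, 3) is present, so the union is just that shape — area = 598.00 mm². So its area = 598.00 mm². Layer 61 (z = 14.64): the 14×5.5 cube contributes its full rectangle (area 77.00 mm²); the cube at (13.5, 3) (footprint 23×26) is included at this height (area 598.00 mm²); Combining (union): the regions partially overlap — summed areas 675.00 mm² minus the doubly-counted overlap 1.25 mm² gives 673.75 mm² — area = 673.75 mm². So its area = 673.75 mm². Layer 61 is larger (673.75 vs 598.00 mm²).

layer 61 (z = 14.64 mm)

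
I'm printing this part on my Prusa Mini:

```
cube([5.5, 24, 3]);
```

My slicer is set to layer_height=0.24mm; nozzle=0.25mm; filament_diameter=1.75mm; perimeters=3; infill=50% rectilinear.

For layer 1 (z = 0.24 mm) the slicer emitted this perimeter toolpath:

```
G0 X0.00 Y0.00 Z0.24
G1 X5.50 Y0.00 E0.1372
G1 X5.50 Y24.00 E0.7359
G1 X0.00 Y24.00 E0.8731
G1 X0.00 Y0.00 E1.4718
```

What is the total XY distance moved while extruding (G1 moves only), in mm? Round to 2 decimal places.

Sum the Euclidean lengths of each G1 segment: total = 59.00 mm.

59.00 mm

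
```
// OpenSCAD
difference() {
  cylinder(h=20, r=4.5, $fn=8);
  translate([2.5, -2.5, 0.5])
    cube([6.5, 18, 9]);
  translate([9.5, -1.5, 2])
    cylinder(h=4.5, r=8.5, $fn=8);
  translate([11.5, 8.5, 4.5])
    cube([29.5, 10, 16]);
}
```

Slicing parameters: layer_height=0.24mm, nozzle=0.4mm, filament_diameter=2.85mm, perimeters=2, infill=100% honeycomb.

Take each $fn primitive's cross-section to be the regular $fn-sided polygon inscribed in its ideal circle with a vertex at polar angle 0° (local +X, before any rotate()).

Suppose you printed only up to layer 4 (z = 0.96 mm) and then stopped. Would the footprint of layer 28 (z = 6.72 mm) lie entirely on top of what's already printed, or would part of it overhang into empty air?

entirely on top

Compare the two slices. At z = 0.96: the r=4.5 cylinder contributes a regular 8-gon of circumradius 4.5 (area = (8/2)·4.500²·sin(360°/8) = 57.28 mm²); the cube at (2.5, -2.5) is present — its section is the full 6.5×18 rectangle (area 117.00 mm²); the cylinder at (9.5, -1.5) does not reach this height (z outside [2, 6.5]); the cube at (11.5, 8.5) is not intersected at this z (z outside [4.5, 20.5]); Taking the first minus the rest: starting from the r=4.5 cylinder (57.28 mm²), the 6.5×18 cube at (2.5, -2.5) partially overlaps it — only the 8.07 mm² overlap (of its 117.00 mm²) is removed, clipping the outline — area = 49.21 mm². At z = 6.72: the cylinder: section is a regular 8-gon, circumradius r=4.5 (area = (8/2)·4.500²·sin(360°/8) = 57.28 mm²); the cube at (2.5, -2.5) is present — its section is the full 6.5×18 rectangle (area 117.00 mm²); the cylinder at (9.5, -1.5) is not intersected at this z (z outside [2, 6.5]); the 29.5×10 cube at (11.5, 8.5) contributes its full rectangle (area 295.00 mm²); Subtracting the remaining from the first: starting from the r=4.5 cylinder (57.28 mm²), the 6.5×18 cube at (2.5, -2.5) partially overlaps it — only the 8.07 mm² overlap (of its 117.00 mm²) is removed, clipping the outline; the 29.5×10 cube at (11.5, 8.5) misses the remaining region (no effect) — area = 49.21 mm². Checking containment: the cross-section at z = 6.72 is a subset of the cross-section at z = 0.96.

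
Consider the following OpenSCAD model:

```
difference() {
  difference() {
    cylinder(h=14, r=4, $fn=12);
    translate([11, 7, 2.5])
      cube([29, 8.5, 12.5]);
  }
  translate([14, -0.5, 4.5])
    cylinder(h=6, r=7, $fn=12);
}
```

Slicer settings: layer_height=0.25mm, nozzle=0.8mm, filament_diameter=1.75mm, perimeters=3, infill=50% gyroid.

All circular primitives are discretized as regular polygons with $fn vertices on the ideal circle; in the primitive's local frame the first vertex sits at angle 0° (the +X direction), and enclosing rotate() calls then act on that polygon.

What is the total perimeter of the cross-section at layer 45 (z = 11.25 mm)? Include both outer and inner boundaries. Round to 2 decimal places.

At z = 11.25 mm: the r=4 cylinder contributes a regular 12-gon of circumradius 4 (perimeter = 2·12·4.000·sin(180°/12) = 24.85 mm); the cube at (11, 7) is present — its section is the full 29×8.5 rectangle (perimeter 75.00 mm); After the difference (first − rest): starting from the r=4 cylinder, the 29×8.5 cube at (11, 7) misses the remaining region (no effect) — boundary = 24.85 mm; the cylinder at (14, -0.5) is not intersected at this z (z outside [4.5, 10.5]); After the difference (first − rest): none of the subtracted shapes is present at this height, so that combined region is unchanged — boundary = 24.85 mm. Overall, the cross-section is a single solid region. Total boundary length (outer) = 24.85 mm.

24.85 mm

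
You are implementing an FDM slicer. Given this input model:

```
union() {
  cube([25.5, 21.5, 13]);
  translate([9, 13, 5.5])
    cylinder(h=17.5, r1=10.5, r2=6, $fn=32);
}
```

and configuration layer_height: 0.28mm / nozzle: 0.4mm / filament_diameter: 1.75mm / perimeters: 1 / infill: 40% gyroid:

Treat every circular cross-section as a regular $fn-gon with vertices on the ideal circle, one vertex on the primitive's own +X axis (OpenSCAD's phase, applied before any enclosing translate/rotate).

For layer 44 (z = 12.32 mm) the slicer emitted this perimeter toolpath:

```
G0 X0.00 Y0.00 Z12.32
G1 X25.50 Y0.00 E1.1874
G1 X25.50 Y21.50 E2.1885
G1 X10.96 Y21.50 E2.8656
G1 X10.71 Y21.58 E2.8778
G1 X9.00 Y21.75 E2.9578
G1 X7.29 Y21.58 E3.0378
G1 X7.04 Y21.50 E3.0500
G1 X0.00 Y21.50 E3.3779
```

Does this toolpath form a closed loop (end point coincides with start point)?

Start point (G0): (0.00, 0.00). End point (last G1): the path does not return to the start — open.

no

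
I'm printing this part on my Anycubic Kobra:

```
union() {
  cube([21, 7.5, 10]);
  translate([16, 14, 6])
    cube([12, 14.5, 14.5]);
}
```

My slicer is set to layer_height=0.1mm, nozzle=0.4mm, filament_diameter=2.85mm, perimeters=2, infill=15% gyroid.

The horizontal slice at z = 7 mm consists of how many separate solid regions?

2

At z = 7 mm: the 21×7.5 cube contributes its full rectangle; the cube at (16, 14) (footprint 12×14.5) is included at this height; Merging all regions: the 2 present regions are separate (no shared area or edge), so areas and boundary lengths simply add and each stays a separate island — 2 connected regions. The result has 2 disconnected regions.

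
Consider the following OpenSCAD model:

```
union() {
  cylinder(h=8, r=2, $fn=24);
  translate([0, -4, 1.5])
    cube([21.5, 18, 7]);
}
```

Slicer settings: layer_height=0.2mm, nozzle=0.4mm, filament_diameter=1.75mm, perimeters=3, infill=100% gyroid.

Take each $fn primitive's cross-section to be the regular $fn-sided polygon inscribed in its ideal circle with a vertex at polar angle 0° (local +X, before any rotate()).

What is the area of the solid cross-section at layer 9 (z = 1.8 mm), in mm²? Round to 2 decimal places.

At z = 1.8 mm: the r=2 cylinder gives a regular 24-gon of circumradius 2 (constant along its height) (area = (24/2)·2.000²·sin(360°/24) = 12.42 mm²); the 21.5×18 cube at (0, -4) contributes its full rectangle (area 387.00 mm²); Merging all regions: the regions partially overlap — summed areas 399.42 mm² minus the doubly-counted overlap 6.21 mm² gives 393.21 mm² — area = 393.21 mm². Overall, the cross-section is a single solid region. Net area = 393.21 mm².

393.21 mm²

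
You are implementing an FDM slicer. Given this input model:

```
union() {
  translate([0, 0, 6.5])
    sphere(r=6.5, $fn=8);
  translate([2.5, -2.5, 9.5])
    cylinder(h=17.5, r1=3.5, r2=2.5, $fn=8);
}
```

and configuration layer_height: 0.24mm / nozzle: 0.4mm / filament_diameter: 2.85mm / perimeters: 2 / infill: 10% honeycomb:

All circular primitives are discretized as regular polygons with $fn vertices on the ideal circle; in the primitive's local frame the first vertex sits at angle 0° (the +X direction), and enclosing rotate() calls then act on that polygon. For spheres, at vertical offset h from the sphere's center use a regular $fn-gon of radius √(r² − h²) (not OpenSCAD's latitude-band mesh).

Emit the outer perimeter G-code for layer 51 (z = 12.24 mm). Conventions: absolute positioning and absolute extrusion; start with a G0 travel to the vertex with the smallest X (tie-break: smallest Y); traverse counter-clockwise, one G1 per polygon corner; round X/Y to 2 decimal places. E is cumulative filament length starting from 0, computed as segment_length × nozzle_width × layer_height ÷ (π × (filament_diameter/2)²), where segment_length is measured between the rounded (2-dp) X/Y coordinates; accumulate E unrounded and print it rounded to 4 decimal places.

G0 X-3.05 Y0.00 Z12.24
G1 X-2.16 Y-2.16 E0.0352
G1 X-0.74 Y-2.74 E0.0582
G1 X0.14 Y-4.86 E0.0928
G1 X2.50 Y-5.84 E0.1312
G1 X4.86 Y-4.86 E0.1697
G1 X5.84 Y-2.50 E0.2081
G1 X4.86 Y-0.14 E0.2466
G1 X2.74 Y0.74 E0.2811
G1 X2.16 Y2.16 E0.3042
G1 X0.00 Y3.05 E0.3394
G1 X-2.16 Y2.16 E0.3745
G1 X-3.05 Y0.00 E0.4097

At z = 12.24 mm: the r=6.5 sphere slices to a regular 8-gon of circumradius 3.050 (√(r²−h²) with h=5.74 from center); the cone at (2.5, -2.5): at t=0.157 of its height the radius interpolates to r₁+(r₂−r₁)t = 3.343, giving a regular 8-gon of that circumradius; Taking the union: the regions partially overlap (shared area 8.85 mm²), so overlapping operands fuse into one piece — 1 connected region. The outline is a single polygon with 12 vertices. Extrusion per mm of travel: 0.4 × 0.24 / (π × 1.425²) = 0.015048. Accumulating E over each segment gives final E = 0.4097.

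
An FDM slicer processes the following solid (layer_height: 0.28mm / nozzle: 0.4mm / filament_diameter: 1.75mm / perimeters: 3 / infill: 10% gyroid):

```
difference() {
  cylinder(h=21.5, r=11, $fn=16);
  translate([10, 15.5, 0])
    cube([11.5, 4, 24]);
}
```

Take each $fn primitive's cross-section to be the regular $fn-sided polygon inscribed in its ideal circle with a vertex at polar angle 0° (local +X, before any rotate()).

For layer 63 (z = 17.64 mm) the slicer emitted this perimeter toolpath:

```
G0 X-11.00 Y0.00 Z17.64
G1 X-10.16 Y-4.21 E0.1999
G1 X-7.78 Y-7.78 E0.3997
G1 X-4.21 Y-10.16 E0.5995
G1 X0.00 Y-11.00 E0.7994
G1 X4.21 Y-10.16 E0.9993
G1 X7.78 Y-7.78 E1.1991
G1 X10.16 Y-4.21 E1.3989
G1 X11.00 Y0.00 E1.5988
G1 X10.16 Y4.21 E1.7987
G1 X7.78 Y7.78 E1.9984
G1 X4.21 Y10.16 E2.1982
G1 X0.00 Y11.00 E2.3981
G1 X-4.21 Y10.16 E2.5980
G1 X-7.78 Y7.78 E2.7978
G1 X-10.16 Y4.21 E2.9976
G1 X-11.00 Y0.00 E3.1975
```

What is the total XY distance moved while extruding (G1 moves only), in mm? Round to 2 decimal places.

Sum the Euclidean lengths of each G1 segment: total = 68.67 mm.

68.67 mm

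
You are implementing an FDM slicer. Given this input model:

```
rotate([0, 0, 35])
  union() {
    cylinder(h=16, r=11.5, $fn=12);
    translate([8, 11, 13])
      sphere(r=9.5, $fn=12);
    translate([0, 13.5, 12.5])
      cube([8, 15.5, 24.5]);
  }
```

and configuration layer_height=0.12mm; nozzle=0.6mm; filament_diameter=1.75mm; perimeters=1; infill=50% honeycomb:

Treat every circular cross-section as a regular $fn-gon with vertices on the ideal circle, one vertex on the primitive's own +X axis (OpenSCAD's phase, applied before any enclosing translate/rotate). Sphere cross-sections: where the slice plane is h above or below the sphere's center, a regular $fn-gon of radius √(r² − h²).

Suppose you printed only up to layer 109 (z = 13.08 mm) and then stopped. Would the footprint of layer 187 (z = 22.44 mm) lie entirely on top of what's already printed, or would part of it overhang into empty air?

Compare the two slices. At z = 13.08: the r=11.5 cylinder contributes a regular 12-gon of circumradius 11.5 (area = (12/2)·11.500²·sin(360°/12) = 396.75 mm²); the r=9.5 sphere at (8, 11) slices to a regular 12-gon of circumradius 9.500 (√(r²−h²) with h=0.08 from center) (area = (12/2)·9.500²·sin(360°/12) = 270.73 mm²); the cube at (0, 13.5) is present — its section is the full 8×15.5 rectangle (area 124.00 mm²); Merging all regions: the regions partially overlap — summed areas 791.48 mm² minus the doubly-counted overlap 116.72 mm² gives 674.76 mm² — area = 674.76 mm²; (rotated 35° about Z; rotation is an isometry so areas/perimeters/island counts are preserved). At z = 22.44: the cylinder is not intersected at this z (z outside [0, 16]); the sphere at (8, 11): section is a regular 12-gon, circumradius = √(r²−h²) = √(9.5²−9.44²) = 1.066 (area = (12/2)·1.066²·sin(360°/12) = 3.41 mm²); the cube at (0, 13.5) is present — its section is the full 8×15.5 rectangle (area 124.00 mm²); Merging all regions: the 2 present regions are separate (no shared area or edge), so areas and boundary lengths simply add and each stays a separate island — area = 127.41 mm²; (whole slice rotated 35° about Z — lengths, areas and connectivity unchanged). Checking containment: the cross-section at z = 22.44 is a subset of the cross-section at z = 13.08.

entirely on top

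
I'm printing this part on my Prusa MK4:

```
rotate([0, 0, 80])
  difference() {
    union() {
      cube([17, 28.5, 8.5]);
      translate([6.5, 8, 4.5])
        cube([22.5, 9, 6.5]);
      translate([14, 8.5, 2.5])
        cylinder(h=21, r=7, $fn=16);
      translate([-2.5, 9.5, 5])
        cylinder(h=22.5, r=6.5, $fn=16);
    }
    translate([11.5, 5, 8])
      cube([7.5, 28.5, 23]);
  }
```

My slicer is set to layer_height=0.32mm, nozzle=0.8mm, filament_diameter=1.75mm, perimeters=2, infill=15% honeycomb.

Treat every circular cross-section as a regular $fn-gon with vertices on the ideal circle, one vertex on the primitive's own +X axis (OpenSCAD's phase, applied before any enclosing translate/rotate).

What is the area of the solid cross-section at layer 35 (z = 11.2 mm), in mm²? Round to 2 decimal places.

At z = 11.2 mm: the cube is absent (z outside [0, 8.5]); the cube at (6.5, 8) does not reach this height (z outside [4.5, 11]); the r=7 cylinder at (14, 8.5) contributes a regular 16-gon of circumradius 7 (area = (16/2)·7.000²·sin(360°/16) = 150.01 mm²); the r=6.5 cylinder at (-2.5, 9.5) gives a regular 16-gon of circumradius 6.5 (constant along its height) (area = (16/2)·6.500²·sin(360°/16) = 129.35 mm²); Taking the union: the 2 present regions are separate (no shared area or edge), so areas and boundary lengths simply add and each stays a separate island — area = 279.36 mm²; the 7.5×28.5 cube at (11.5, 5) contributes its full rectangle (area 213.75 mm²); After the difference (first − rest): starting from that combined region (279.36 mm²), the 7.5×28.5 cube at (11.5, 5) partially overlaps it — only the 74.38 mm² overlap (of its 213.75 mm²) is removed, clipping the outline — area = 204.98 mm²; (rotated 80° about Z; rotation is an isometry so areas/perimeters/island counts are preserved). Overall, the cross-section has 2 separate islands. Net area = 204.98 mm².

204.98 mm²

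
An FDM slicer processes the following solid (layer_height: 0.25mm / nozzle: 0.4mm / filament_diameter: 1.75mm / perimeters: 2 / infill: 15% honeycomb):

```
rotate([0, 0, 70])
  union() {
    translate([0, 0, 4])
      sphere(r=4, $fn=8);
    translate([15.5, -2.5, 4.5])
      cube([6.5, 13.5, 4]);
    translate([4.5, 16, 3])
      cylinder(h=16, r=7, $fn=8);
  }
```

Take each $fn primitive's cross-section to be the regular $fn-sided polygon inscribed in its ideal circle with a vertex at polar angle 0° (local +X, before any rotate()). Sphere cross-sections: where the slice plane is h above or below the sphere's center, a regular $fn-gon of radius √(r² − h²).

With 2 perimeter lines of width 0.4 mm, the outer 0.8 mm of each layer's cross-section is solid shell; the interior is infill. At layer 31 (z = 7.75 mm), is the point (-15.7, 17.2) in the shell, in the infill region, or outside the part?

outside

At z = 7.75 mm: the r=4 sphere slices to a regular 8-gon of circumradius 1.392 (√(r²−h²) with h=3.75 from center); the 6.5×13.5 cube at (15.5, -2.5) contributes its full rectangle; the r=7 cylinder at (4.5, 16) gives a regular 8-gon of circumradius 7 (constant along its height); Taking the union: the 3 present regions are separate (no shared area or edge), so areas and boundary lengths simply add and each stays a separate island — 3 connected regions; (whole slice rotated 70° about Z — lengths, areas and connectivity unchanged). Overall, the cross-section has 3 separate islands. Undo the 70° rotation: the query point maps to (10.793, 20.636) in the un-rotated model frame. The nearest boundary edge runs (9.45, 20.95)→(11.50, 16.00); distance from the point to it = 1.12 mm. The point is not inside any of the regions above, so it lies outside the cross-section (1.12 mm from the nearest boundary).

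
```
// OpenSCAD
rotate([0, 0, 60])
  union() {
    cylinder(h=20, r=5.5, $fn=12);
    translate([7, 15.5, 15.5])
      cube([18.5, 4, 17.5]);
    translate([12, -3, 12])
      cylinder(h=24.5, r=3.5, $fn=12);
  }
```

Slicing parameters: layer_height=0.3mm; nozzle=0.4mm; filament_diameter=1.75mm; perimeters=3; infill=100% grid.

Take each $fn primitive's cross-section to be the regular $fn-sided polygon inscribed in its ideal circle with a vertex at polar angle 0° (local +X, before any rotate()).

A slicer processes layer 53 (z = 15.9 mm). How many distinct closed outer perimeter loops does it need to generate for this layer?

At z = 15.9 mm: the r=5.5 cylinder contributes a regular 12-gon of circumradius 5.5; the 18.5×4 cube at (7, 15.5) contributes its full rectangle; the r=3.5 cylinder at (12, -3) gives a regular 12-gon of circumradius 3.5 (constant along its height); Merging all regions: the 3 present regions are separate (no shared area or edge), so areas and boundary lengths simply add and each stays a separate island — 3 connected regions; (whole slice rotated 60° about Z — lengths, areas and connectivity unchanged). The result has 3 disconnected regions.

3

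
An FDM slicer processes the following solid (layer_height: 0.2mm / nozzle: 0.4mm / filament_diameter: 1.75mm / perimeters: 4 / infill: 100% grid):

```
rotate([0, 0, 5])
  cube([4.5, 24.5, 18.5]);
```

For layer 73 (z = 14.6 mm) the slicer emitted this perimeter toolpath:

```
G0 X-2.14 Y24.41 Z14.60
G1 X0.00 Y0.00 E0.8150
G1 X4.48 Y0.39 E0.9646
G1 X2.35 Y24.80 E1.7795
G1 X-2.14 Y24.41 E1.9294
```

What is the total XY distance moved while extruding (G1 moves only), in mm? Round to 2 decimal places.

Sum the Euclidean lengths of each G1 segment: total = 58.01 mm.

58.01 mm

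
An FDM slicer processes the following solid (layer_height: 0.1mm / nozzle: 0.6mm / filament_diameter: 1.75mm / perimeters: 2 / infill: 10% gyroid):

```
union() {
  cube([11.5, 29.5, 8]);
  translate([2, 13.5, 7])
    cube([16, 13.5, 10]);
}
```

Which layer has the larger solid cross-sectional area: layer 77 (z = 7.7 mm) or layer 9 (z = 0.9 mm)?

Layer 77 (z = 7.7): the 11.5×29.5 cube contributes its full rectangle (area 339.25 mm²); the cube at (2, 13.5) (footprint 16×13.5) is included at this height (area 216.00 mm²); Taking the union: the regions partially overlap — summed areas 555.25 mm² minus the doubly-counted overlap 128.25 mm² gives 427.00 mm² — area = 427.00 mm². So its area = 427.00 mm². Layer 9 (z = 0.9): the cube (footprint 11.5×29.5) is included at this height (area 339.25 mm²); the cube at (2, 13.5) is not intersected at this z (z outside [7, 17]); Merging all regions: only the 11.5×29.5 cube is present, so the union is just that shape — area = 339.25 mm². So its area = 339.25 mm². Layer 77 is larger (427.00 vs 339.25 mm²).

layer 77 (z = 7.7 mm)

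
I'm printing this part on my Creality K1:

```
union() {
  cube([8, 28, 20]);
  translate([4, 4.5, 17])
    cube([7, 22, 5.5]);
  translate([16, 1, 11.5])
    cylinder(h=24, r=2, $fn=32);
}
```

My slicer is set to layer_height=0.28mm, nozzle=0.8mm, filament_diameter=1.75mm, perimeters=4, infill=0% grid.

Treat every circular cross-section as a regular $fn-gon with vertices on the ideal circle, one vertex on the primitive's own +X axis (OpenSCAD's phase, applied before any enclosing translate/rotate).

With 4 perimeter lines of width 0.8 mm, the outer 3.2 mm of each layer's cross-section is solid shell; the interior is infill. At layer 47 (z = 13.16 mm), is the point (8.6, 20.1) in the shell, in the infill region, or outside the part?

outside

At z = 13.16 mm: the 8×28 cube contributes its full rectangle; the cube at (4, 4.5) does not reach this height (z outside [17, 22.5]); the r=2 cylinder at (16, 1) contributes a regular 32-gon of circumradius 2; Merging all regions: the 2 present regions are separate (no shared area or edge), so areas and boundary lengths simply add and each stays a separate island — 2 connected regions. Overall, the cross-section has 2 separate islands. The nearest boundary edge runs (8.00, 28.00)→(8.00, 0.00); distance from the point to it = 0.60 mm. The point is not inside any of the regions above, so it lies outside the cross-section (0.60 mm from the nearest boundary).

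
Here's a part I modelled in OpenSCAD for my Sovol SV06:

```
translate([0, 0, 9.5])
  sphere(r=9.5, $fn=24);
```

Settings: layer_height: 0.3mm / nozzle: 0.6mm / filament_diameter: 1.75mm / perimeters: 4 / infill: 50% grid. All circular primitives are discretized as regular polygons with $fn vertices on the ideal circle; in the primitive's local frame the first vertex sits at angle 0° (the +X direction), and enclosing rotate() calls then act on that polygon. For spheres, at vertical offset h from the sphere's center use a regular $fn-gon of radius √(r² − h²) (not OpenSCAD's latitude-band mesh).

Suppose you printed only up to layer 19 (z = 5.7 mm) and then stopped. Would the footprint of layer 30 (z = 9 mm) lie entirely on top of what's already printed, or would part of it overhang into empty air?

part overhangs

Compare the two slices. At z = 5.7: the r=9.5 sphere slices to a regular 24-gon of circumradius 8.707 (√(r²−h²) with h=3.8 from center) (area = (24/2)·8.707²·sin(360°/24) = 235.45 mm²). At z = 9: the r=9.5 sphere contributes a regular 24-gon of circumradius √(9.5²−0.5²) = 9.487 (area = (24/2)·9.487²·sin(360°/24) = 279.52 mm²). Checking containment: at z = 9 the cross-section extends beyond the z = 5.7 cross-section by about 44.07 mm².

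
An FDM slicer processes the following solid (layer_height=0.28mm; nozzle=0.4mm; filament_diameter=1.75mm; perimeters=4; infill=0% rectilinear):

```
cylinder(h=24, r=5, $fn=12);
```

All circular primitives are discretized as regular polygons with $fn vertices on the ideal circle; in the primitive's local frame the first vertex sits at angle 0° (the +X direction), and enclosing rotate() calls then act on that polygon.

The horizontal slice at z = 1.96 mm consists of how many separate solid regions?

1

At z = 1.96 mm: the cylinder: section is a regular 12-gon, circumradius r=5. The result has 1 disconnected region.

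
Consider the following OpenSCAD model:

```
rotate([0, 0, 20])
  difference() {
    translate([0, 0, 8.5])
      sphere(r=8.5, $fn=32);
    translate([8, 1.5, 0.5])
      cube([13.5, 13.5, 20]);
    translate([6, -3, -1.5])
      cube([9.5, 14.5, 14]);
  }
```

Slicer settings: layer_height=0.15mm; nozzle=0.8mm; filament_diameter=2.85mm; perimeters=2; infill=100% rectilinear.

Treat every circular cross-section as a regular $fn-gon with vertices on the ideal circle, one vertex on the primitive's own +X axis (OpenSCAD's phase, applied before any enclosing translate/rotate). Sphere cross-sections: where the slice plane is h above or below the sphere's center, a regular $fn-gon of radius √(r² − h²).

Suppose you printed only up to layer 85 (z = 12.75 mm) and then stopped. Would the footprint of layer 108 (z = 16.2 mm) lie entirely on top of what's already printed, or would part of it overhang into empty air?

Compare the two slices. At z = 12.75: the sphere: section is a regular 32-gon, circumradius = √(r²−h²) = √(8.5²−4.25²) = 7.361 (area = (32/2)·7.361²·sin(360°/32) = 169.14 mm²); the cube at (8, 1.5) (footprint 13.5×13.5) is included at this height (area 182.25 mm²); the cube at (6, -3) is not intersected at this z (z outside [-1.5, 12.5]); Taking the first minus the rest: starting from the r=8.5 sphere (169.14 mm²), the 13.5×13.5 cube at (8, 1.5) misses the remaining region (no effect) — area = 169.14 mm²; (whole slice rotated 20° about Z — lengths, areas and connectivity unchanged). At z = 16.2: the r=8.5 sphere contributes a regular 32-gon of circumradius √(8.5²−7.7²) = 3.600 (area = (32/2)·3.600²·sin(360°/32) = 40.45 mm²); the cube at (8, 1.5) is present — its section is the full 13.5×13.5 rectangle (area 182.25 mm²); the cube at (6, -3) is absent (z outside [-1.5, 12.5]); Taking the first minus the rest: starting from the r=8.5 sphere (40.45 mm²), the 13.5×13.5 cube at (8, 1.5) misses the remaining region (no effect) — area = 40.45 mm²; (whole slice rotated 20° about Z — lengths, areas and connectivity unchanged). Checking containment: the cross-section at z = 16.2 is a subset of the cross-section at z = 12.75.

entirely on top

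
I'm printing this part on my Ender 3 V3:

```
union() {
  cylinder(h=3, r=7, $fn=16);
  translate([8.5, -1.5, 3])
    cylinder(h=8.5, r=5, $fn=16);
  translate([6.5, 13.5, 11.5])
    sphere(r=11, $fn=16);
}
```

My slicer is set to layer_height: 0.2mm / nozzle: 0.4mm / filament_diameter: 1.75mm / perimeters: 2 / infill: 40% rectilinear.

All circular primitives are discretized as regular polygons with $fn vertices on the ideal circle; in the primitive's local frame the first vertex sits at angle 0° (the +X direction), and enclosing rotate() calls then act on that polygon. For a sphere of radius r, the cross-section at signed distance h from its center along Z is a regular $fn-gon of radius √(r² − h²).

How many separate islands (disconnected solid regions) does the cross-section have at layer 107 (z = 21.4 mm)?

At z = 21.4 mm: the cylinder does not reach this height (z outside [0, 3]); the cylinder at (8.5, -1.5) is absent (z outside [3, 11.5]); the r=11 sphere at (6.5, 13.5) slices to a regular 16-gon of circumradius 4.795 (√(r²−h²) with h=9.9 from center); Combining (union): only the r=11 sphere at (6.5, 13.5) is present, so the union is just that shape — 1 connected region. Overall, the cross-section is a single solid region. Island count = 1.

1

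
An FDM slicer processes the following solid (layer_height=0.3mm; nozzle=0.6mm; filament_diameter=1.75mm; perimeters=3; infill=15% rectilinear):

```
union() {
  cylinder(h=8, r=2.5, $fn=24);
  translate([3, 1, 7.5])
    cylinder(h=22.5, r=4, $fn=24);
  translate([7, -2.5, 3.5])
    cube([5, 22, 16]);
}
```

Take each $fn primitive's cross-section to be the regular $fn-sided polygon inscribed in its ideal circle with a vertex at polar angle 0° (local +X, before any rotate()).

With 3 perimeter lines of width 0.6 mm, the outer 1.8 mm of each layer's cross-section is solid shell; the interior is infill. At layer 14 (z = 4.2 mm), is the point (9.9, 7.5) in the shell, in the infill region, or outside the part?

infill

At z = 4.2 mm: the cylinder: section is a regular 24-gon, circumradius r=2.5; the cylinder at (3, 1) is not intersected at this z (z outside [7.5, 30]); the 5×22 cube at (7, -2.5) contributes its full rectangle; Merging all regions: the 2 present regions are separate (no shared area or edge), so areas and boundary lengths simply add and each stays a separate island — 2 connected regions. Overall, the cross-section has 2 separate islands. The nearest boundary edge runs (12.00, 19.50)→(12.00, -2.50); distance from the point to it = 2.10 mm. (Shell/infill is judged within the island containing the point — the largest one.) The point is inside the cross-section and 2.10 mm from the nearest boundary — more than the 1.8 mm shell width (3 × 0.6), so it's in the infill interior.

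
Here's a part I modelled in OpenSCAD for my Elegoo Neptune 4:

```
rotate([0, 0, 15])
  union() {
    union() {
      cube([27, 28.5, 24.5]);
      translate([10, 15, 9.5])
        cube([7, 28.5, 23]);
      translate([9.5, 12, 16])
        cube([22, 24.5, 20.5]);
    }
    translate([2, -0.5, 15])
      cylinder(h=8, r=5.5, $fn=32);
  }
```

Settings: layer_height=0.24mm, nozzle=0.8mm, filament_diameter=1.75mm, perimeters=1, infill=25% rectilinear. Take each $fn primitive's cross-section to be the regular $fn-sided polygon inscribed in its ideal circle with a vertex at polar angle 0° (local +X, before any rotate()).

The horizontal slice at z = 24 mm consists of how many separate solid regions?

1

At z = 24 mm: the cube (footprint 27×28.5) is included at this height; the 7×28.5 cube at (10, 15) contributes its full rectangle; the 22×24.5 cube at (9.5, 12) contributes its full rectangle; Taking the union: the regions partially overlap (shared area 439.25 mm²), so overlapping operands fuse into one piece — 1 connected region; the cylinder at (2, -0.5) does not reach this height (z outside [15, 23]); Combining (union): only the result so far is present, so the union is just that shape — 1 connected region; (rotated 15° about Z; rotation is an isometry so areas/perimeters/island counts are preserved). The result has 1 disconnected region.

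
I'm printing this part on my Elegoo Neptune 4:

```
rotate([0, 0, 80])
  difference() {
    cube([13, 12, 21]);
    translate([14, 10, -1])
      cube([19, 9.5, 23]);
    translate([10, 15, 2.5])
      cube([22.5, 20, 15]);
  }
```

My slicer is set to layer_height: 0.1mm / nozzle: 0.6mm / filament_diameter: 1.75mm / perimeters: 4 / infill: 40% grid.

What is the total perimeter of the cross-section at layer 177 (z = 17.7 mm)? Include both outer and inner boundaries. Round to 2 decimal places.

At z = 17.7 mm: the cube is present — its section is the full 13×12 rectangle (perimeter 50.00 mm); the cube at (14, 10) (footprint 19×9.5) is included at this height (perimeter 57.00 mm); the cube at (10, 15) does not reach this height (z outside [2.5, 17.5]); Taking the first minus the rest: starting from the 13×12 cube, the 19×9.5 cube at (14, 10) misses the remaining region (no effect) — boundary = 50.00 mm; (whole slice rotated 80° about Z — lengths, areas and connectivity unchanged). Overall, the cross-section is a single solid region. Total boundary length (outer) = 50.00 mm.

50.00 mm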